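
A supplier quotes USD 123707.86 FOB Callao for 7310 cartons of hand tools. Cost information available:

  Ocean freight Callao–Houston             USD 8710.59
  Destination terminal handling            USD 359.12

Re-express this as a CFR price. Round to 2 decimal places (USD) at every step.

Not relevant to the conversion: destination terminal — on the buyer under both terms; not part of either seller's price.
From FOB to CFR, the seller additionally bears: freight.
CFR price = 123707.86 + 8710.59 = 132418.45

CFR price: USD 132418.45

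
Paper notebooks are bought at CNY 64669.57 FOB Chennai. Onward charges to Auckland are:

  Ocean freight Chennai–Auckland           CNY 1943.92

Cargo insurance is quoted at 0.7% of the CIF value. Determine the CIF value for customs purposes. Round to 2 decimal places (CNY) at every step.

CIF value: CNY 67083.07

Let C be the CIF value. C = FOB price + freight + 0.7% × C
C − 0.7% × C = 64669.57 + 1943.92
0.993 × C = 66613.49
C = 66613.49 / 0.993 = 67083.07
Insurance premium = 0.7% × 67083.07 = 469.58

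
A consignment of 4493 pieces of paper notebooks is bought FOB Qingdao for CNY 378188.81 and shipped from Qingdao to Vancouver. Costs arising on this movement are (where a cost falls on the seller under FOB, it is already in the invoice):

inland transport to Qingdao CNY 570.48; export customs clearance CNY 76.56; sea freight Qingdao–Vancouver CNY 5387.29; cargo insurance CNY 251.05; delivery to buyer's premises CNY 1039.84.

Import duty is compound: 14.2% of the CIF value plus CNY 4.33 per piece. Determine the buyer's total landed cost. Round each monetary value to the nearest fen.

Total landed cost: CNY 458825.14

FOB: the seller bears costs until goods are on board at the origin port; the buyer bears freight, insurance and all costs thereafter.
Already in the invoice (seller's account under FOB): inland to port, export clearance — exclude.
CIF value = FOB price + freight + insurance = 378188.81 + 5387.29 + 251.05 = 383827.15
Ad valorem component: 383827.15 × 14.2% = 54503.46
Specific component: 4493 × 4.33 = 19454.69
Import duty = 54503.46 + 19454.69 = 73958.15
Buyer bears: freight 5387.29 + insurance 251.05 + delivery 1039.84 + duty 73958.15 = 80636.33
Landed cost = invoice 378188.81 + 80636.33 = 458825.14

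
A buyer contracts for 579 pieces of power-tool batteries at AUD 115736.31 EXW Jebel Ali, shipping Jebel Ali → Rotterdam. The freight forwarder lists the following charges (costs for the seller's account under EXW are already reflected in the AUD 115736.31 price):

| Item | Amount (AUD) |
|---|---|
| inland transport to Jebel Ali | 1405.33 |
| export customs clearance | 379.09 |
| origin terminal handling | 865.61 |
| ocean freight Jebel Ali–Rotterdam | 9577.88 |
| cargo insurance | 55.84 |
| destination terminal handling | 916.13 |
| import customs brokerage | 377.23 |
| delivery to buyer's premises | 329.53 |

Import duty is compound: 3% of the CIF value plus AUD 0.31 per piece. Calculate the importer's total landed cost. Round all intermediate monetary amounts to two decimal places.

EXW: the seller makes goods available at their premises; the buyer bears all onward costs.
CIF value = EXW price + inland to port + export clearance + origin terminal + freight + insurance = 115736.31 + 1405.33 + 379.09 + 865.61 + 9577.88 + 55.84 = 128020.06
Ad valorem component: 128020.06 × 3% = 3840.60
Specific component: 579 × 0.31 = 179.49
Import duty = 3840.60 + 179.49 = 4020.09
Buyer bears: inland to port 1405.33 + export clearance 379.09 + origin terminal 865.61 + freight 9577.88 + insurance 55.84 + destination terminal 916.13 + brokerage 377.23 + delivery 329.53 + duty 4020.09 = 17926.73
Landed cost = invoice 115736.31 + 17926.73 = 133663.04

Total landed cost: AUD 133663.04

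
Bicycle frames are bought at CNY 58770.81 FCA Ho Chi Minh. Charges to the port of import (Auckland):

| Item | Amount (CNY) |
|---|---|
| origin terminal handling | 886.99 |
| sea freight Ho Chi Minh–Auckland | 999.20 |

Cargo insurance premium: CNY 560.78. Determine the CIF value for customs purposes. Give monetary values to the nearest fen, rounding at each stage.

CIF value: CNY 61217.78

CIF = FCA price + pre-shipment costs + freight + insurance
CIF = 58770.81 + 886.99 + 999.20 + 560.78 = 61217.78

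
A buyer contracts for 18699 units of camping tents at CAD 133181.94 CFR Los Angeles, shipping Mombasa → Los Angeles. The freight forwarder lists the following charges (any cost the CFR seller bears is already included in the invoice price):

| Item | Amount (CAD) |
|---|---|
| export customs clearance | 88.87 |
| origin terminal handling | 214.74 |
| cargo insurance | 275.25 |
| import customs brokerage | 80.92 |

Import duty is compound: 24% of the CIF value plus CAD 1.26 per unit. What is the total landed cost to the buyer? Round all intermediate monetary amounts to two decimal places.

Total landed cost: CAD 189128.58

CFR: the seller pays costs through ocean freight to the destination port, but not insurance.
Already in the invoice (seller's account under CFR): export clearance, origin terminal — exclude.
CIF value = CFR price + insurance = 133181.94 + 275.25 = 133457.19
Ad valorem component: 133457.19 × 24% = 32029.73
Specific component: 18699 × 1.26 = 23560.74
Import duty = 32029.73 + 23560.74 = 55590.47
Buyer bears: insurance 275.25 + brokerage 80.92 + duty 55590.47 = 55946.64
Landed cost = invoice 133181.94 + 55946.64 = 189128.58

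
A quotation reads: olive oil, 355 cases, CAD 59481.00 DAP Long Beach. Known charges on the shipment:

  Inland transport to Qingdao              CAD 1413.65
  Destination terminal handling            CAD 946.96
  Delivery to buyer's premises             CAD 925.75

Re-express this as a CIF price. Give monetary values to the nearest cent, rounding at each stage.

Not relevant to the conversion: inland to port — on the seller under both DAP and CIF; already in the DAP price and stays in the CIF price.
From DAP to CIF, the seller no longer bears: destination terminal, delivery.
CIF price = 59481.00 − 946.96 − 925.75 = 57608.29

CIF price: CAD 57608.29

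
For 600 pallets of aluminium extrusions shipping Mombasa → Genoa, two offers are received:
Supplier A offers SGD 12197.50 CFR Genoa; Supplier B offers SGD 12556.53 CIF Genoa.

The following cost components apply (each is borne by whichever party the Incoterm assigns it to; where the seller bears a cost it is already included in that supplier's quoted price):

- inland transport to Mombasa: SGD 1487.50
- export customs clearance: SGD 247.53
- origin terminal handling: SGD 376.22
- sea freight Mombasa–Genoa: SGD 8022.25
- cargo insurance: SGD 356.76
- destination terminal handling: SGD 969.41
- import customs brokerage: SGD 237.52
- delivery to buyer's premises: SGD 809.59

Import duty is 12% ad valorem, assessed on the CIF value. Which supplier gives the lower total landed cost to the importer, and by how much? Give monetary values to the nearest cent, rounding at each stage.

Supplier A (CFR):
CIF value = CFR price + insurance = 12197.50 + 356.76 = 12554.26
Import duty = 12554.26 × 12% = 1506.51
Buyer bears (A): 356.76 + 969.41 + 237.52 + 809.59 = 2373.28
Landed cost (A) = invoice 12197.50 + 2373.28 + duty 1506.51 = 16077.29
Supplier B (CIF):
The CIF price already equals the CIF value: 12556.53
Import duty = 12556.53 × 12% = 1506.78
Buyer bears (B): 969.41 + 237.52 + 809.59 = 2016.52
Landed cost (B) = invoice 12556.53 + 2016.52 + duty 1506.78 = 16079.83
Difference = |16077.29 − 16079.83| = 2.54

Supplier A is cheaper by SGD 2.54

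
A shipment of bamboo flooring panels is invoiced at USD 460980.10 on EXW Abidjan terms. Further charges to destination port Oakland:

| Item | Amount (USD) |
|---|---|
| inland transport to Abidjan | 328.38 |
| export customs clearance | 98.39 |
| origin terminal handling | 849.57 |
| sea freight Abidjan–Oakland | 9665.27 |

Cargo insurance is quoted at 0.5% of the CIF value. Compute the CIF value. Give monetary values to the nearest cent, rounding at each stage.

Let C be the CIF value. C = EXW price + pre-shipment costs + freight + 0.5% × C
C − 0.5% × C = 460980.10 + 328.38 + 98.39 + 849.57 + 9665.27
0.995 × C = 471921.71
C = 471921.71 / 0.995 = 474293.18
Insurance premium = 0.5% × 474293.18 = 2371.47

CIF value: USD 474293.18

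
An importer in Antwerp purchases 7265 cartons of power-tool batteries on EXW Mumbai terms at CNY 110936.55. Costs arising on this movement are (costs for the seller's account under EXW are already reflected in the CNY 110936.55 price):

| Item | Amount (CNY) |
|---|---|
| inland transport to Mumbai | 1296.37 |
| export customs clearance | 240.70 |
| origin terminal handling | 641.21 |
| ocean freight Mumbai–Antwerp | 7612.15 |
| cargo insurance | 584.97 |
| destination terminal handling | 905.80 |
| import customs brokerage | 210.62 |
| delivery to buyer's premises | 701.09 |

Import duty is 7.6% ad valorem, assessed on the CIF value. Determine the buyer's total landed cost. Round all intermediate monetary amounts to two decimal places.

EXW: the seller makes goods available at their premises; the buyer bears all onward costs.
CIF value = EXW price + inland to port + export clearance + origin terminal + freight + insurance = 110936.55 + 1296.37 + 240.70 + 641.21 + 7612.15 + 584.97 = 121311.95
Import duty = 121311.95 × 7.6% = 9219.71
Buyer bears: inland to port 1296.37 + export clearance 240.70 + origin terminal 641.21 + freight 7612.15 + insurance 584.97 + destination terminal 905.80 + brokerage 210.62 + delivery 701.09 + duty 9219.71 = 21412.62
Landed cost = invoice 110936.55 + 21412.62 = 132349.17

Total landed cost: CNY 132349.17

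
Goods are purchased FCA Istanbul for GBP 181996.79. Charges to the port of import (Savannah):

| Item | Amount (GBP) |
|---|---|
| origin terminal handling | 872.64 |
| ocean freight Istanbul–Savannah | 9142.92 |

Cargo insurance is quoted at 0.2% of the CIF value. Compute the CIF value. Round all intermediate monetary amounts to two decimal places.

CIF value: GBP 192397.14

Let C be the CIF value. C = FCA price + pre-shipment costs + freight + 0.2% × C
C − 0.2% × C = 181996.79 + 872.64 + 9142.92
0.998 × C = 192012.35
C = 192012.35 / 0.998 = 192397.14
Insurance premium = 0.2% × 192397.14 = 384.79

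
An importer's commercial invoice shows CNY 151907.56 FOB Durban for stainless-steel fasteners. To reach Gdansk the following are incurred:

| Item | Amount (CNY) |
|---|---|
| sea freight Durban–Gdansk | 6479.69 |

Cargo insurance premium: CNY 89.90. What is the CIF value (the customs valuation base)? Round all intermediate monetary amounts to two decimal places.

CIF value: CNY 158477.15

CIF = FOB price + freight + insurance
CIF = 151907.56 + 6479.69 + 89.90 = 158477.15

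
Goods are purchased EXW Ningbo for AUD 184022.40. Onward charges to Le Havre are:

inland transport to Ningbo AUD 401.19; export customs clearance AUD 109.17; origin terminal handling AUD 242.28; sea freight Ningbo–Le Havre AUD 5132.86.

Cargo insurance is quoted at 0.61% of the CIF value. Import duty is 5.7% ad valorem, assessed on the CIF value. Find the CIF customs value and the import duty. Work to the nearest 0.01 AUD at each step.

Let C be the CIF value. C = EXW price + pre-shipment costs + freight + 0.61% × C
C − 0.61% × C = 184022.40 + 401.19 + 109.17 + 242.28 + 5132.86
0.9939 × C = 189907.90
C = 189907.90 / 0.9939 = 191073.45
Insurance premium = 0.61% × 191073.45 = 1165.55
Import duty = 191073.45 × 5.7% = 10891.19

CIF value: AUD 191073.45; import duty: AUD 10891.19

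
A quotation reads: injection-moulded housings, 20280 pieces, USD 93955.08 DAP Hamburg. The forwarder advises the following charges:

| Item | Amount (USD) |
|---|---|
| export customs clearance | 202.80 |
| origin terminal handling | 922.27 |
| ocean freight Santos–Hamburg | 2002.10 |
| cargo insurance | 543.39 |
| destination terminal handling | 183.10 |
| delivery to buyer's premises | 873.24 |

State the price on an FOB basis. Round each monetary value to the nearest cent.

Not relevant to the conversion: origin terminal, export clearance — on the seller under both DAP and FOB; already in the DAP price and stays in the FOB price.
From DAP to FOB, the seller no longer bears: freight, insurance, destination terminal, delivery.
FOB price = 93955.08 − 2002.10 − 543.39 − 183.10 − 873.24 = 90353.25

FOB price: USD 90353.25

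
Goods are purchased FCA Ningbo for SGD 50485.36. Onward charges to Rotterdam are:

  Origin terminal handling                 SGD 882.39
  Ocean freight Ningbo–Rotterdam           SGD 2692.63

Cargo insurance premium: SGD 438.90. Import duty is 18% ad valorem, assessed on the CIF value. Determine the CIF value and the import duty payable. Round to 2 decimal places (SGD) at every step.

CIF value: SGD 54499.28; import duty: SGD 9809.87

CIF = FCA price + pre-shipment costs + freight + insurance
CIF = 50485.36 + 882.39 + 2692.63 + 438.90 = 54499.28
Import duty = 54499.28 × 18% = 9809.87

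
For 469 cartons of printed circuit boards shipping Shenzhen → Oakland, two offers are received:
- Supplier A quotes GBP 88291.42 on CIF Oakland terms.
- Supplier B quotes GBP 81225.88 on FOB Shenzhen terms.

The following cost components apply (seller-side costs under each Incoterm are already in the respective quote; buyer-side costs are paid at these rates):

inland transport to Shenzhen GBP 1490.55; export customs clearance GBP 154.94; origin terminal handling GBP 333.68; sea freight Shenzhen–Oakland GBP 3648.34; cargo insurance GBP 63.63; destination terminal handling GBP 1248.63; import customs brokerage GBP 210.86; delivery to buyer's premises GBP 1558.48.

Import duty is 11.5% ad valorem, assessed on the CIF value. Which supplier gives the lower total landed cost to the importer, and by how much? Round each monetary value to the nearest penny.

Supplier A (CIF):
The CIF price already equals the CIF value: 88291.42
Import duty = 88291.42 × 11.5% = 10153.51
Buyer bears (A): 1248.63 + 210.86 + 1558.48 = 3017.97
Landed cost (A) = invoice 88291.42 + 3017.97 + duty 10153.51 = 101462.90
Supplier B (FOB):
CIF value = FOB price + freight + insurance = 81225.88 + 3648.34 + 63.63 = 84937.85
Import duty = 84937.85 × 11.5% = 9767.85
Buyer bears (B): 3648.34 + 63.63 + 1248.63 + 210.86 + 1558.48 = 6729.94
Landed cost (B) = invoice 81225.88 + 6729.94 + duty 9767.85 = 97723.67
Difference = |101462.90 − 97723.67| = 3739.23

Supplier B is cheaper by GBP 3739.23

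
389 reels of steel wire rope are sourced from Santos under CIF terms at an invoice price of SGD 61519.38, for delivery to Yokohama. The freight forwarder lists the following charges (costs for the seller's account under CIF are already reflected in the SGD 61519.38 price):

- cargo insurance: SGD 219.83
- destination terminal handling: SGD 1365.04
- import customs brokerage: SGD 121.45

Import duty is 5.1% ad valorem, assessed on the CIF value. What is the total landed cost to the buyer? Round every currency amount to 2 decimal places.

CIF: the seller pays costs through ocean freight and marine insurance to the destination port.
Already in the invoice (seller's account under CIF): insurance — exclude.
The CIF price already equals the CIF value: 61519.38
Import duty = 61519.38 × 5.1% = 3137.49
Buyer bears: destination terminal 1365.04 + brokerage 121.45 + duty 3137.49 = 4623.98
Landed cost = invoice 61519.38 + 4623.98 = 66143.36

Total landed cost: SGD 66143.36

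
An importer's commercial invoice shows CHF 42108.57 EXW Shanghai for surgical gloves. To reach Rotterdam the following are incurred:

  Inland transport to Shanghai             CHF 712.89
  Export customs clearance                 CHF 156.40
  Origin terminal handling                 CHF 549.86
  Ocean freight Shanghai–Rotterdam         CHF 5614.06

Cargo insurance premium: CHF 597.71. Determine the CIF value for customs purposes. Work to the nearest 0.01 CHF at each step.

CIF = EXW price + pre-shipment costs + freight + insurance
CIF = 42108.57 + 712.89 + 156.40 + 549.86 + 5614.06 + 597.71 = 49739.49

CIF value: CHF 49739.49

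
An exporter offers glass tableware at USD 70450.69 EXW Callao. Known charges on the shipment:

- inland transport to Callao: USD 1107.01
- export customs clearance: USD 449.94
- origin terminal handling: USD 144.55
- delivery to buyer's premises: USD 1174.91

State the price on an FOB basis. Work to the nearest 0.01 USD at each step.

Not relevant to the conversion: delivery — on the buyer under both terms; not part of either seller's price.
From EXW to FOB, the seller additionally bears: inland to port, export clearance, origin terminal.
FOB price = 70450.69 + 1107.01 + 449.94 + 144.55 = 72152.19

FOB price: USD 72152.19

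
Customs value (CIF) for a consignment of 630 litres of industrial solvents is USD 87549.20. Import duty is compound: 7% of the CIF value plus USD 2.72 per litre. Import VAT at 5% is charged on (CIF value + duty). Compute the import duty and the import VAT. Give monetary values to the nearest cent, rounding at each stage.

Ad valorem component: 87549.20 × 7% = 6128.44
Specific component: 630 × 2.72 = 1713.60
Import duty = 6128.44 + 1713.60 = 7842.04
VAT base = CIF + duty = 87549.20 + 7842.04 = 95391.24
Import VAT = 95391.24 × 5% = 4769.56

Import duty: USD 7842.04; import VAT: USD 4769.56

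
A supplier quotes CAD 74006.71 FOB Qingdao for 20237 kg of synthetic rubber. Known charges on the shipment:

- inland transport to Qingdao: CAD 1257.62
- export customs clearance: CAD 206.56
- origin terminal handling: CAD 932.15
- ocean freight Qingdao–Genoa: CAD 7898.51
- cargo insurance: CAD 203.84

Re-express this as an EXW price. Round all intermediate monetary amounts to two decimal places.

EXW price: CAD 71610.38

Not relevant to the conversion: insurance, freight — on the buyer under both terms; not part of either seller's price.
From FOB to EXW, the seller no longer bears: inland to port, export clearance, origin terminal.
EXW price = 74006.71 − 1257.62 − 206.56 − 932.15 = 71610.38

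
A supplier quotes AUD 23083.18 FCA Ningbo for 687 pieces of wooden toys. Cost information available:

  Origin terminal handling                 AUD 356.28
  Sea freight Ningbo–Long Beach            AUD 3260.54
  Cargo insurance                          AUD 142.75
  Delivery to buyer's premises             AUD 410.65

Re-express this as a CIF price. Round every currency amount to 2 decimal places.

Not relevant to the conversion: delivery — on the buyer under both terms; not part of either seller's price.
From FCA to CIF, the seller additionally bears: origin terminal, freight, insurance.
CIF price = 23083.18 + 356.28 + 3260.54 + 142.75 = 26842.75

CIF price: AUD 26842.75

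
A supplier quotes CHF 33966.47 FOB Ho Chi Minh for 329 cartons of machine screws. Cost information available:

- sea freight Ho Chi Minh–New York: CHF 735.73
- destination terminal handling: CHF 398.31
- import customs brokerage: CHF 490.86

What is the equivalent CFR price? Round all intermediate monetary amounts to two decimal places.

Not relevant to the conversion: brokerage, destination terminal — on the buyer under both terms; not part of either seller's price.
From FOB to CFR, the seller additionally bears: freight.
CFR price = 33966.47 + 735.73 = 34702.20

CFR price: CHF 34702.20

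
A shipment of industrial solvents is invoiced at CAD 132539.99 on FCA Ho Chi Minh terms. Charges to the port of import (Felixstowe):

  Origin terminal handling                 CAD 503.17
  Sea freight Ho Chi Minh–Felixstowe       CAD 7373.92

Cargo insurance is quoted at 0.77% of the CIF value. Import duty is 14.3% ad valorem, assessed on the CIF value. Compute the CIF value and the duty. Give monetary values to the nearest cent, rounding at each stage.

CIF value: CAD 141506.68; import duty: CAD 20235.46

Let C be the CIF value. C = FCA price + pre-shipment costs + freight + 0.77% × C
C − 0.77% × C = 132539.99 + 503.17 + 7373.92
0.9923 × C = 140417.08
C = 140417.08 / 0.9923 = 141506.68
Insurance premium = 0.77% × 141506.68 = 1089.60
Import duty = 141506.68 × 14.3% = 20235.46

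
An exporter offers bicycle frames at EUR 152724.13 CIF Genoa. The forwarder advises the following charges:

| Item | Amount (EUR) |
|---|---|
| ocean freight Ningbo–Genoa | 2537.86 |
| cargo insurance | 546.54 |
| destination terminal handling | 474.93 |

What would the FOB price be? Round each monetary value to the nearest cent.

FOB price: EUR 149639.73

Not relevant to the conversion: destination terminal — on the buyer under both terms; not part of either seller's price.
From CIF to FOB, the seller no longer bears: freight, insurance.
FOB price = 152724.13 − 2537.86 − 546.54 = 149639.73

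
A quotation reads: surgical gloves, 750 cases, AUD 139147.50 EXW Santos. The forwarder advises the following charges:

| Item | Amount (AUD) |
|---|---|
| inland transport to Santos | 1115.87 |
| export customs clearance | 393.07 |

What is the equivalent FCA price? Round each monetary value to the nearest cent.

From EXW to FCA, the seller additionally bears: inland to port, export clearance.
FCA price = 139147.50 + 1115.87 + 393.07 = 140656.44

FCA price: AUD 140656.44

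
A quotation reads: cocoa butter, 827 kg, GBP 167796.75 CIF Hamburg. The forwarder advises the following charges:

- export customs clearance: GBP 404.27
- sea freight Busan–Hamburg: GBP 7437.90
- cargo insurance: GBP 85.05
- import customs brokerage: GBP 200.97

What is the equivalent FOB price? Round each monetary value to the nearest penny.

FOB price: GBP 160273.80

Not relevant to the conversion: export clearance — on the seller under both CIF and FOB; already in the CIF price and stays in the FOB price. brokerage — on the buyer under both terms; not part of either seller's price.
From CIF to FOB, the seller no longer bears: freight, insurance.
FOB price = 167796.75 − 7437.90 − 85.05 = 160273.80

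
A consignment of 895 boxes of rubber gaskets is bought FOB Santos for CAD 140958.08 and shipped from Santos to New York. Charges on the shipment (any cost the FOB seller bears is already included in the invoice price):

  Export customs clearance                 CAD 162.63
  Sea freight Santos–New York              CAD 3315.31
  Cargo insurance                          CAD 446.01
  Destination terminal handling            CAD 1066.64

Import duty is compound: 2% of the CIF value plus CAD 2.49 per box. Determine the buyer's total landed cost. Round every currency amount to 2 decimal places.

FOB: the seller bears costs until goods are on board at the origin port; the buyer bears freight, insurance and all costs thereafter.
Already in the invoice (seller's account under FOB): export clearance — exclude.
CIF value = FOB price + freight + insurance = 140958.08 + 3315.31 + 446.01 = 144719.40
Ad valorem component: 144719.40 × 2% = 2894.39
Specific component: 895 × 2.49 = 2228.55
Import duty = 2894.39 + 2228.55 = 5122.94
Buyer bears: freight 3315.31 + insurance 446.01 + destination terminal 1066.64 + duty 5122.94 = 9950.90
Landed cost = invoice 140958.08 + 9950.90 = 150908.98

Total landed cost: CAD 150908.98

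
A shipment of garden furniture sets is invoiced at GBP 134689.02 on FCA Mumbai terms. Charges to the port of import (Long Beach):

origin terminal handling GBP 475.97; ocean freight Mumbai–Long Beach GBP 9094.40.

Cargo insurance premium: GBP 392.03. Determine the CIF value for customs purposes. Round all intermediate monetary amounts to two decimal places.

CIF = FCA price + pre-shipment costs + freight + insurance
CIF = 134689.02 + 475.97 + 9094.40 + 392.03 = 144651.42

CIF value: GBP 144651.42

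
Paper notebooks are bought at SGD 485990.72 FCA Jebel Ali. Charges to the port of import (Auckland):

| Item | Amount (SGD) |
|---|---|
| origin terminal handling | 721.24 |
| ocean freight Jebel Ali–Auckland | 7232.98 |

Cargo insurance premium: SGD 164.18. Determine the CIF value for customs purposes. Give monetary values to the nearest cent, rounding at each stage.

CIF = FCA price + pre-shipment costs + freight + insurance
CIF = 485990.72 + 721.24 + 7232.98 + 164.18 = 494109.12

CIF value: SGD 494109.12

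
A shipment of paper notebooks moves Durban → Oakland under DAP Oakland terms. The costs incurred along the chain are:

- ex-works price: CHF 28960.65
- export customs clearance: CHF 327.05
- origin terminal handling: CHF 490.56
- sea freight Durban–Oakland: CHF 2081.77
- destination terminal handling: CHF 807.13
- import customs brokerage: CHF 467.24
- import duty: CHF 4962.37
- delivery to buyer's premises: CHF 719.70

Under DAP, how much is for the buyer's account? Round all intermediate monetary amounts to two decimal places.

Buyer's account: CHF 5429.61

DAP: the seller bears all costs to the named destination except import duty and clearance.
Seller's account: goods 28960.65 + export clearance 327.05 + origin terminal 490.56 + freight 2081.77 + destination terminal 807.13 + delivery 719.70 = 33386.86
Buyer's account: brokerage 467.24 + duty 4962.37 = 5429.61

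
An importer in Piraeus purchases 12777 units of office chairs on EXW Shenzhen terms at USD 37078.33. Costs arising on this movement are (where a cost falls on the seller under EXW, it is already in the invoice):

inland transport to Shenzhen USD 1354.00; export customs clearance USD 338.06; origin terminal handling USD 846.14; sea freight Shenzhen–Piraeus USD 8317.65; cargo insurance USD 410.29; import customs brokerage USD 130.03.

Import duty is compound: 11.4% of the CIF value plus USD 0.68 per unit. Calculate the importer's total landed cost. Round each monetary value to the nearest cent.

EXW: the seller makes goods available at their premises; the buyer bears all onward costs.
CIF value = EXW price + inland to port + export clearance + origin terminal + freight + insurance = 37078.33 + 1354.00 + 338.06 + 846.14 + 8317.65 + 410.29 = 48344.47
Ad valorem component: 48344.47 × 11.4% = 5511.27
Specific component: 12777 × 0.68 = 8688.36
Import duty = 5511.27 + 8688.36 = 14199.63
Buyer bears: inland to port 1354.00 + export clearance 338.06 + origin terminal 846.14 + freight 8317.65 + insurance 410.29 + brokerage 130.03 + duty 14199.63 = 25595.80
Landed cost = invoice 37078.33 + 25595.80 = 62674.13

Total landed cost: USD 62674.13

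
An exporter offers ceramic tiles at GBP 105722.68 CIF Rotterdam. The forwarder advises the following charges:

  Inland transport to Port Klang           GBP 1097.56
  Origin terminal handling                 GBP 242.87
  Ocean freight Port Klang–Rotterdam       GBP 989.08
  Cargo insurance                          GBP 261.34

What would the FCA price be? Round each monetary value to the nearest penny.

FCA price: GBP 104229.39

Not relevant to the conversion: inland to port — on the seller under both CIF and FCA; already in the CIF price and stays in the FCA price.
From CIF to FCA, the seller no longer bears: origin terminal, freight, insurance.
FCA price = 105722.68 − 242.87 − 989.08 − 261.34 = 104229.39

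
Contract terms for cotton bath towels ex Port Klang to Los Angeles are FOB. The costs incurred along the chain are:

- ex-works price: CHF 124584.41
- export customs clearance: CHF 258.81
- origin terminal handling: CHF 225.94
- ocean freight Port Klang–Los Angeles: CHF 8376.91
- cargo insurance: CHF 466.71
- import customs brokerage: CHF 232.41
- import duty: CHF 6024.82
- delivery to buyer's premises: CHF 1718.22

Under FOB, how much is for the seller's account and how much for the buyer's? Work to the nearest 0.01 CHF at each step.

Seller: CHF 125069.16; buyer: CHF 16819.07

FOB: the seller bears costs until goods are on board at the origin port; the buyer bears freight, insurance and all costs thereafter.
Seller's account: goods 124584.41 + export clearance 258.81 + origin terminal 225.94 = 125069.16
Buyer's account: freight 8376.91 + insurance 466.71 + brokerage 232.41 + duty 6024.82 + delivery 1718.22 = 16819.07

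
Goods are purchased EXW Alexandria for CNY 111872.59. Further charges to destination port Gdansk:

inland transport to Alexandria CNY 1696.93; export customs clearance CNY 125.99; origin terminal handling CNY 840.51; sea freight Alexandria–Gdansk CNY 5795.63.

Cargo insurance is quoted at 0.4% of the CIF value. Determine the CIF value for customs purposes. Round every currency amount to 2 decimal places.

CIF value: CNY 120814.91

Let C be the CIF value. C = EXW price + pre-shipment costs + freight + 0.4% × C
C − 0.4% × C = 111872.59 + 1696.93 + 125.99 + 840.51 + 5795.63
0.996 × C = 120331.65
C = 120331.65 / 0.996 = 120814.91
Insurance premium = 0.4% × 120814.91 = 483.26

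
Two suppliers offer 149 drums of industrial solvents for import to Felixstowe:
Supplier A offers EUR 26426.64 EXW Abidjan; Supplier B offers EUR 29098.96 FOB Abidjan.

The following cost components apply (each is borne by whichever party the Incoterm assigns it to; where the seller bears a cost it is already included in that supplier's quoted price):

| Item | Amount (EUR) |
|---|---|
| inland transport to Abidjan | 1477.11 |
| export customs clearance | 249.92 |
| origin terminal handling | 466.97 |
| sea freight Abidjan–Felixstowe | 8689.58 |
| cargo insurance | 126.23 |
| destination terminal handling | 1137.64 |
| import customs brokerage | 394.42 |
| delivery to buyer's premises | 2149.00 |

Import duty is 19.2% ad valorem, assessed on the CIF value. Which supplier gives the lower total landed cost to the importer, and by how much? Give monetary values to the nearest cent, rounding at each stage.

Supplier A is cheaper by EUR 570.16

Supplier A (EXW):
CIF value = EXW price + inland to port + export clearance + origin terminal + freight + insurance = 26426.64 + 1477.11 + 249.92 + 466.97 + 8689.58 + 126.23 = 37436.45
Import duty = 37436.45 × 19.2% = 7187.80
Buyer bears (A): 1477.11 + 249.92 + 466.97 + 8689.58 + 126.23 + 1137.64 + 394.42 + 2149.00 = 14690.87
Landed cost (A) = invoice 26426.64 + 14690.87 + duty 7187.80 = 48305.31
Supplier B (FOB):
CIF value = FOB price + freight + insurance = 29098.96 + 8689.58 + 126.23 = 37914.77
Import duty = 37914.77 × 19.2% = 7279.64
Buyer bears (B): 8689.58 + 126.23 + 1137.64 + 394.42 + 2149.00 = 12496.87
Landed cost (B) = invoice 29098.96 + 12496.87 + duty 7279.64 = 48875.47
Difference = |48305.31 − 48875.47| = 570.16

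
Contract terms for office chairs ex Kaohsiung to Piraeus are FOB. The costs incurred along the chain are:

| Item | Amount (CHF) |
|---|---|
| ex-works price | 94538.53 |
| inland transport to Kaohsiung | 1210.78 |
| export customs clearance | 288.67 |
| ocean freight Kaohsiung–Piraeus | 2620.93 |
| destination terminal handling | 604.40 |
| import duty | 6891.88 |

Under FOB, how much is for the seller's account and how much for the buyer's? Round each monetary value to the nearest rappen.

FOB: the seller bears costs until goods are on board at the origin port; the buyer bears freight, insurance and all costs thereafter.
Seller's account: goods 94538.53 + inland to port 1210.78 + export clearance 288.67 = 96037.98
Buyer's account: freight 2620.93 + destination terminal 604.40 + duty 6891.88 = 10117.21

Seller: CHF 96037.98; buyer: CHF 10117.21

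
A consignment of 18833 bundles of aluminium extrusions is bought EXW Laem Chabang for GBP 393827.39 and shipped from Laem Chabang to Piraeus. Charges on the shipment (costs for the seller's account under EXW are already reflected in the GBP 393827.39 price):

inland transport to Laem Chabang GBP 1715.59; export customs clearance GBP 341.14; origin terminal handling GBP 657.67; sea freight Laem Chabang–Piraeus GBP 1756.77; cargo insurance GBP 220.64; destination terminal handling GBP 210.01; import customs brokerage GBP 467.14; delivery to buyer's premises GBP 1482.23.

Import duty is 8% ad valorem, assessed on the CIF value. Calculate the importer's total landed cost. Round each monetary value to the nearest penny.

Total landed cost: GBP 432560.12

EXW: the seller makes goods available at their premises; the buyer bears all onward costs.
CIF value = EXW price + inland to port + export clearance + origin terminal + freight + insurance = 393827.39 + 1715.59 + 341.14 + 657.67 + 1756.77 + 220.64 = 398519.20
Import duty = 398519.20 × 8% = 31881.54
Buyer bears: inland to port 1715.59 + export clearance 341.14 + origin terminal 657.67 + freight 1756.77 + insurance 220.64 + destination terminal 210.01 + brokerage 467.14 + delivery 1482.23 + duty 31881.54 = 38732.73
Landed cost = invoice 393827.39 + 38732.73 = 432560.12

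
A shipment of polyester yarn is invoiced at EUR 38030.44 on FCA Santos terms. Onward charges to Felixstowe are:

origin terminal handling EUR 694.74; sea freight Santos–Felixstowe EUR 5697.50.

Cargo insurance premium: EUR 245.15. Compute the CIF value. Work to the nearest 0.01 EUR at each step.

CIF = FCA price + pre-shipment costs + freight + insurance
CIF = 38030.44 + 694.74 + 5697.50 + 245.15 = 44667.83

CIF value: EUR 44667.83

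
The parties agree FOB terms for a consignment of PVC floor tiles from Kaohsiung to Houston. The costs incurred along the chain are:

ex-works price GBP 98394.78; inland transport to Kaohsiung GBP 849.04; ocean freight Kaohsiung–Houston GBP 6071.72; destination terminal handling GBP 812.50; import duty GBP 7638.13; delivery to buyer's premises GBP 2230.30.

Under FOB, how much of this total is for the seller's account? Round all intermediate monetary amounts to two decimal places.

FOB: the seller bears costs until goods are on board at the origin port; the buyer bears freight, insurance and all costs thereafter.
Seller's account: goods 98394.78 + inland to port 849.04 = 99243.82
Buyer's account: freight 6071.72 + destination terminal 812.50 + duty 7638.13 + delivery 2230.30 = 16752.65

Seller's account: GBP 99243.82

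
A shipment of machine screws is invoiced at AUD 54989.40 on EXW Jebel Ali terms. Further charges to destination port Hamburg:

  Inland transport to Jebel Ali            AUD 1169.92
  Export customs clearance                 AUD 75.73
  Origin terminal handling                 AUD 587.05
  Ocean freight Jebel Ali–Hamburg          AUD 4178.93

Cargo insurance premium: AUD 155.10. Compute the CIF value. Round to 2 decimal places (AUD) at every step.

CIF value: AUD 61156.13

CIF = EXW price + pre-shipment costs + freight + insurance
CIF = 54989.40 + 1169.92 + 75.73 + 587.05 + 4178.93 + 155.10 = 61156.13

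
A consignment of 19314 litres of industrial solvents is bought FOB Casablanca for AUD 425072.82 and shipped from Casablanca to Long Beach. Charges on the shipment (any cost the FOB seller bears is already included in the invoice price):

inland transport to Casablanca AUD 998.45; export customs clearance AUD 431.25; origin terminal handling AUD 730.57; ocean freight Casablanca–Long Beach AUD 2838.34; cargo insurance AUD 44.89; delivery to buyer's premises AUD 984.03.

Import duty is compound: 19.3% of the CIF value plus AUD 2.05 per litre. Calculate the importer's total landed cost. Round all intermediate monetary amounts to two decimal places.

Total landed cost: AUD 551129.30

FOB: the seller bears costs until goods are on board at the origin port; the buyer bears freight, insurance and all costs thereafter.
Already in the invoice (seller's account under FOB): inland to port, export clearance, origin terminal — exclude.
CIF value = FOB price + freight + insurance = 425072.82 + 2838.34 + 44.89 = 427956.05
Ad valorem component: 427956.05 × 19.3% = 82595.52
Specific component: 19314 × 2.05 = 39593.70
Import duty = 82595.52 + 39593.70 = 122189.22
Buyer bears: freight 2838.34 + insurance 44.89 + delivery 984.03 + duty 122189.22 = 126056.48
Landed cost = invoice 425072.82 + 126056.48 = 551129.30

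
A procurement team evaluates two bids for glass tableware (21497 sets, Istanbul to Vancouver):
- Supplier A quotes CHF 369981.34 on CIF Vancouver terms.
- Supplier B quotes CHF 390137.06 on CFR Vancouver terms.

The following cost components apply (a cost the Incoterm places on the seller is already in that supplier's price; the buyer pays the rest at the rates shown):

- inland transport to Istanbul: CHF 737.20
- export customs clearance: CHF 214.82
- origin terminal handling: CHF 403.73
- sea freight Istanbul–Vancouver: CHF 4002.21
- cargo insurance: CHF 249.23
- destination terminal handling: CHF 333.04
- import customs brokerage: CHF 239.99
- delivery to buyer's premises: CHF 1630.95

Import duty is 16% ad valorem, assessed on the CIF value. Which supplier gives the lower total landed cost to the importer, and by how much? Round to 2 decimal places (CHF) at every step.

Supplier A is cheaper by CHF 23669.75

Supplier A (CIF):
The CIF price already equals the CIF value: 369981.34
Import duty = 369981.34 × 16% = 59197.01
Buyer bears (A): 333.04 + 239.99 + 1630.95 = 2203.98
Landed cost (A) = invoice 369981.34 + 2203.98 + duty 59197.01 = 431382.33
Supplier B (CFR):
CIF value = CFR price + insurance = 390137.06 + 249.23 = 390386.29
Import duty = 390386.29 × 16% = 62461.81
Buyer bears (B): 249.23 + 333.04 + 239.99 + 1630.95 = 2453.21
Landed cost (B) = invoice 390137.06 + 2453.21 + duty 62461.81 = 455052.08
Difference = |431382.33 − 455052.08| = 23669.75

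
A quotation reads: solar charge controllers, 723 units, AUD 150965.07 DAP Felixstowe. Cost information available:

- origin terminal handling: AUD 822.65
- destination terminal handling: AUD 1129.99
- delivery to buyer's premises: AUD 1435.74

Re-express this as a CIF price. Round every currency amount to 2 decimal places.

CIF price: AUD 148399.34

Not relevant to the conversion: origin terminal — on the seller under both DAP and CIF; already in the DAP price and stays in the CIF price.
From DAP to CIF, the seller no longer bears: destination terminal, delivery.
CIF price = 150965.07 − 1129.99 − 1435.74 = 148399.34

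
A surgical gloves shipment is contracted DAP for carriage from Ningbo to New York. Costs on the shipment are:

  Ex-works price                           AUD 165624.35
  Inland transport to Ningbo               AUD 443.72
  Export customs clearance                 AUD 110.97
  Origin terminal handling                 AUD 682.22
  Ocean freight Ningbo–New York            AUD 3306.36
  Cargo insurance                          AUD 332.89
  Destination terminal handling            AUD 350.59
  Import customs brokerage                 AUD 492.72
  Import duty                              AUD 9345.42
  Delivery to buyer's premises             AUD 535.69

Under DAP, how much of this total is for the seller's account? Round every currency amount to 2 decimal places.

DAP: the seller bears all costs to the named destination except import duty and clearance.
Seller's account: goods 165624.35 + inland to port 443.72 + export clearance 110.97 + origin terminal 682.22 + freight 3306.36 + insurance 332.89 + destination terminal 350.59 + delivery 535.69 = 171386.79
Buyer's account: brokerage 492.72 + duty 9345.42 = 9838.14

Seller's account: AUD 171386.79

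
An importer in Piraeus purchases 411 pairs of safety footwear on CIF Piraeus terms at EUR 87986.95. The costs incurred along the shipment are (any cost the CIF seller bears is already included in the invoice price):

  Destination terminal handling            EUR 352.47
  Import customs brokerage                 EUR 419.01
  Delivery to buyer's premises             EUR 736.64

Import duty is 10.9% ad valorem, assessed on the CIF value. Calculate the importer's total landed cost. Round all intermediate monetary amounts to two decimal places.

Total landed cost: EUR 99085.65

CIF: the seller pays costs through ocean freight and marine insurance to the destination port.
The CIF price already equals the CIF value: 87986.95
Import duty = 87986.95 × 10.9% = 9590.58
Buyer bears: destination terminal 352.47 + brokerage 419.01 + delivery 736.64 + duty 9590.58 = 11098.70
Landed cost = invoice 87986.95 + 11098.70 = 99085.65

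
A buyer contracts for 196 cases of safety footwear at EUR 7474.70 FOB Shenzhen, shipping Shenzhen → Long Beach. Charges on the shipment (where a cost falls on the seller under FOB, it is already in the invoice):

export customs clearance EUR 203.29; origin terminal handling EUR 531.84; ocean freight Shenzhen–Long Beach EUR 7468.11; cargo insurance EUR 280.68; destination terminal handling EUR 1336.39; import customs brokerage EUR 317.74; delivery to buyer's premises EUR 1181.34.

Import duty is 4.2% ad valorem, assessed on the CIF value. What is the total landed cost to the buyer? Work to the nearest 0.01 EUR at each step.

FOB: the seller bears costs until goods are on board at the origin port; the buyer bears freight, insurance and all costs thereafter.
Already in the invoice (seller's account under FOB): export clearance, origin terminal — exclude.
CIF value = FOB price + freight + insurance = 7474.70 + 7468.11 + 280.68 = 15223.49
Import duty = 15223.49 × 4.2% = 639.39
Buyer bears: freight 7468.11 + insurance 280.68 + destination terminal 1336.39 + brokerage 317.74 + delivery 1181.34 + duty 639.39 = 11223.65
Landed cost = invoice 7474.70 + 11223.65 = 18698.35

Total landed cost: EUR 18698.35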